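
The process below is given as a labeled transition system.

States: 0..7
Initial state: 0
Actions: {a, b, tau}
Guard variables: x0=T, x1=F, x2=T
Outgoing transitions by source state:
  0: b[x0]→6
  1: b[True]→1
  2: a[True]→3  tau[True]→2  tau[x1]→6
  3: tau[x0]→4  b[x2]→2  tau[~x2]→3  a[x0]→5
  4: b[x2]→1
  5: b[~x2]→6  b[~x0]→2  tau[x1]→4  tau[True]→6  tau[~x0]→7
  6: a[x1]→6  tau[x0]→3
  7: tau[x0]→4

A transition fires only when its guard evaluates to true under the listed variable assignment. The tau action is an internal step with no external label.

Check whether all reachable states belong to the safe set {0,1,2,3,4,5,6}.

Answer: INVARIANT HOLDS

Analysis:
Allowed set {0,1,2,3,4,5,6}
Reachable = {0,1,2,3,4,5,6}
  0: ✓
  1: ✓
  2: ✓
  3: ✓
  4: ✓
  5: ✓
  6: ✓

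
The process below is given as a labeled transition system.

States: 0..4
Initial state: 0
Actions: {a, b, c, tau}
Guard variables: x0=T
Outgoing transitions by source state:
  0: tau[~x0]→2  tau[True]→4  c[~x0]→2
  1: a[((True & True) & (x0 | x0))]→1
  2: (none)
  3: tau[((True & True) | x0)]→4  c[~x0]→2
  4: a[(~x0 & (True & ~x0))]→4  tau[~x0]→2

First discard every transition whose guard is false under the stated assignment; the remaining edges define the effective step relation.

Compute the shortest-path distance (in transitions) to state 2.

Breadth-first toward 2:
  depth 0: {0}
  depth 1: {4}
2 never appears.

Answer: UNREACHABLE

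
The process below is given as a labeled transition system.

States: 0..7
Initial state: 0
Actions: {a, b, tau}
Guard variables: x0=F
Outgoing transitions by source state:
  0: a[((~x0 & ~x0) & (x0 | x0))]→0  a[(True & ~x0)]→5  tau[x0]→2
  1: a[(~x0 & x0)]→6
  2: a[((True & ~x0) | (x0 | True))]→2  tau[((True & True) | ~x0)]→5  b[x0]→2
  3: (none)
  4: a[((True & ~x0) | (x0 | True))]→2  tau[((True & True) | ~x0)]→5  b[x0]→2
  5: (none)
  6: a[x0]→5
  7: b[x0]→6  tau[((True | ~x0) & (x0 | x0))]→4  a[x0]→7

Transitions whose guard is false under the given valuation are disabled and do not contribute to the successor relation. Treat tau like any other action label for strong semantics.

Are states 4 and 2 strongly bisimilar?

Answer: BISIMILAR

Trace:
Compute ~ classes (split until stable):
  P[0] = {{0,1,2,3,4,5,6,7}}
  P[1] = {{0},{1,3,5,6,7},{2,4}}
3 equivalence class(es) (converged in 2)
4∈{2,4}, 2∈{2,4}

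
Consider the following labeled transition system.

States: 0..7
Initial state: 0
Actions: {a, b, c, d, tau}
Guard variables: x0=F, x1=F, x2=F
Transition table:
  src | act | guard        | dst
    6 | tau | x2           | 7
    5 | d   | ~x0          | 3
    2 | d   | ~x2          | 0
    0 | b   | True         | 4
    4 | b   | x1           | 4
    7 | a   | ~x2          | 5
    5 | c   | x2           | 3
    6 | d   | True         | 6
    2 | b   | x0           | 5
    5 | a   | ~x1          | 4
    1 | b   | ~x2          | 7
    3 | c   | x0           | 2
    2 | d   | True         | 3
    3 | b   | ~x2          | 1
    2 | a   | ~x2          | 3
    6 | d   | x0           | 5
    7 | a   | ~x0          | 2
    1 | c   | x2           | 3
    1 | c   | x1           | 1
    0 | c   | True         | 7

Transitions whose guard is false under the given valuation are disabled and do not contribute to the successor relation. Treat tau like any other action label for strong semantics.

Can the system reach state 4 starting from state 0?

Answer: REACHABLE

Analysis:
12 transition(s) survive guard evaluation.
L0 = {0}
L1 = {4,7}  cumulative {0,4,7}
L2 = {2,5}  cumulative {0,2,4,5,7}
L3 = {3}  cumulative {0,2,3,4,5,7}
L4 = {1}  cumulative {0,1,2,3,4,5,7}
Reach set: {0,1,2,3,4,5,7}
witness 4: b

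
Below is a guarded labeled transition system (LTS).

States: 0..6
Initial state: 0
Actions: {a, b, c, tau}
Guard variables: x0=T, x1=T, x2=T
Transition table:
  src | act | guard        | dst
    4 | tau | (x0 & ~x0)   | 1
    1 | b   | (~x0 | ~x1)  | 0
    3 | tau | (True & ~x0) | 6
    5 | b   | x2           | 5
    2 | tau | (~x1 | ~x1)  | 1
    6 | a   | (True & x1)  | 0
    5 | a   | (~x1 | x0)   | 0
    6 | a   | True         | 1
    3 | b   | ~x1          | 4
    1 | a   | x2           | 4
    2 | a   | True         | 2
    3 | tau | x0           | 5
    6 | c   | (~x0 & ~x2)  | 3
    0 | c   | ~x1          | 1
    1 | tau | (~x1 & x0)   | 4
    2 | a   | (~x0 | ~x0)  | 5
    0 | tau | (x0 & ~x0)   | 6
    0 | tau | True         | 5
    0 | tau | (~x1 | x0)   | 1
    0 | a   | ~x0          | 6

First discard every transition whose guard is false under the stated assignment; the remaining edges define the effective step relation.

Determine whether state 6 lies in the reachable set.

Answer: UNREACHABLE

Trace:
After dropping false guards: 9 live edges.
Layer 0: {0}
Layer 1: {1,5}  cumulative {0,1,5}
Layer 2: {4}  cumulative {0,1,4,5}
R = {0,1,4,5}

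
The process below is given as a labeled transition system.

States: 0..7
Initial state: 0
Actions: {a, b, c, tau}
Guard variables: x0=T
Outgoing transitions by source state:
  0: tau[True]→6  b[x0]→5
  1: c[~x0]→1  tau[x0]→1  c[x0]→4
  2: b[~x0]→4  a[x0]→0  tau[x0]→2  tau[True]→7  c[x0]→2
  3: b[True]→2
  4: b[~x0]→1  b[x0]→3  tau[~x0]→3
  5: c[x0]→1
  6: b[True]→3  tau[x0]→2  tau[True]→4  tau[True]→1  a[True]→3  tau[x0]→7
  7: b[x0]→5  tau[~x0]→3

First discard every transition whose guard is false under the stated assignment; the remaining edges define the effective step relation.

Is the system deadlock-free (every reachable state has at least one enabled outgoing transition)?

Reachable = {0,1,2,3,4,5,6,7}
  0: b→5  tau→6  [2 out]
  1: c→4  tau→1  [2 out]
  2: a→0  c→2  tau→2  tau→7  [4 out]
  3: b→2  [1 out]
  4: b→3  [1 out]
  5: c→1  [1 out]
  6: a→3  b→3  tau→1  tau→2  tau→4  tau→7  [6 out]
  7: b→5  [1 out]

Answer: DEADLOCK-FREE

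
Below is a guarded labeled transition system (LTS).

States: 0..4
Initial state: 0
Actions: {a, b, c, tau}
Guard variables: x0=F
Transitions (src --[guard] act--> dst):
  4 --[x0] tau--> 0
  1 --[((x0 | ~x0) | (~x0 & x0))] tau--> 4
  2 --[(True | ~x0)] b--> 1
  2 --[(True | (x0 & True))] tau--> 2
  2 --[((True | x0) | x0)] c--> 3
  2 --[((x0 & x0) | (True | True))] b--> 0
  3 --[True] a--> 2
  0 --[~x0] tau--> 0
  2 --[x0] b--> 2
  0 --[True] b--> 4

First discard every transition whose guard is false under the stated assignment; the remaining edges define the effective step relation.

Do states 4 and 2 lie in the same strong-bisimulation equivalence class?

Refine partition for ~:
  π0 = {{0,1,2,3,4}}
  π1 = {{0},{1},{2},{3},{4}}
Fixed point at round 2; 5 class(es).
[4]={4}  [2]={2}

Answer: NOT BISIMILAR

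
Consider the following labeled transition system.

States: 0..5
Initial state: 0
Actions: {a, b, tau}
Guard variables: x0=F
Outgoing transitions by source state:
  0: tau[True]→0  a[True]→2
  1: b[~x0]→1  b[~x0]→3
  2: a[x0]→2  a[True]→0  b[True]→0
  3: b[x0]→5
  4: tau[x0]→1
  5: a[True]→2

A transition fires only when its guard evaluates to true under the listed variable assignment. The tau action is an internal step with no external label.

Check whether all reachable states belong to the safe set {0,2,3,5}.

Answer: INVARIANT HOLDS

Trace:
Safe = {0,2,3,5}
Reachable = {0,2}
  0: ok
  2: ok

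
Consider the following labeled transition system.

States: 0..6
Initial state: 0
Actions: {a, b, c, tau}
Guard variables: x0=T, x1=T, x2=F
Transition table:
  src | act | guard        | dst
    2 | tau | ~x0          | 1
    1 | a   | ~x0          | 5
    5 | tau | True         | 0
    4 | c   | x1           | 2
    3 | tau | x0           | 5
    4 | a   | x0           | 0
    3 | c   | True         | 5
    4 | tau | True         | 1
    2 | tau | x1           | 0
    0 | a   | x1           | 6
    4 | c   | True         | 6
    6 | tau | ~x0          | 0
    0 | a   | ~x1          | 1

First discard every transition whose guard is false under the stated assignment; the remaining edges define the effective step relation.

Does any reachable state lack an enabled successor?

Answer: DEADLOCK at state 6

Trace:
R = {0,6}
  0: a→6  [deg 1]
  6: ∅  [no exit]
witness 6: a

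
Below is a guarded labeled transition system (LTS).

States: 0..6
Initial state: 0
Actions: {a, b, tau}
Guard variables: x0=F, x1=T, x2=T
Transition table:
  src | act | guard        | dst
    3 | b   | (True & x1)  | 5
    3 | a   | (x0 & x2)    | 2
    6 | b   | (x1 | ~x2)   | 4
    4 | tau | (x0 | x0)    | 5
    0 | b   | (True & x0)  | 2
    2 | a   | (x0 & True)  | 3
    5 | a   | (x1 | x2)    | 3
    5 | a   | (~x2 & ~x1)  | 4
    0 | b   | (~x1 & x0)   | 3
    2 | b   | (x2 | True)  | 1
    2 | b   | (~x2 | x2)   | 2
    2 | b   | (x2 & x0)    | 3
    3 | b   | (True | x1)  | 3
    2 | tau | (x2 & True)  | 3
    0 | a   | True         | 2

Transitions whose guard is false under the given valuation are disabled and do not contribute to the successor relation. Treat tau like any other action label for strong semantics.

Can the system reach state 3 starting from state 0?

Guard filter leaves 8 enabled edge(s).
Layer 0: {0}
Layer 1: {2}  cumulative {0,2}
Layer 2: {1,3}  cumulative {0,1,2,3}
Layer 3: {5}  cumulative {0,1,2,3,5}
Reachable = {0,1,2,3,5}
trace reaching 3: a·tau

Answer: REACHABLE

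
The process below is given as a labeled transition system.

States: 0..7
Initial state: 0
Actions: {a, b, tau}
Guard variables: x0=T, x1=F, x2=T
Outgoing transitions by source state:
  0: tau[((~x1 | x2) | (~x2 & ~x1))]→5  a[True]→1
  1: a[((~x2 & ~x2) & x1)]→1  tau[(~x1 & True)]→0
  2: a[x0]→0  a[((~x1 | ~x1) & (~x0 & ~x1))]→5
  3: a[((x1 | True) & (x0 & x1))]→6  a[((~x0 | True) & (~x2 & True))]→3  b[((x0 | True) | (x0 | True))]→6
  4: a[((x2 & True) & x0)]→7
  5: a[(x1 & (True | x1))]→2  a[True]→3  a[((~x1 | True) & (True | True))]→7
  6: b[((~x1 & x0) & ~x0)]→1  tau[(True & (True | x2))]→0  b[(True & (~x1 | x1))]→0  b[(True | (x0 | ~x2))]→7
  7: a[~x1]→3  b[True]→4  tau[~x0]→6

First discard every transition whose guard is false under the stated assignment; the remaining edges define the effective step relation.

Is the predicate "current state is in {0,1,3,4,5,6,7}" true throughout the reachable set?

Answer: INVARIANT HOLDS

Trace:
Safe = {0,1,3,4,5,6,7}
R = {0,1,3,4,5,6,7}
  0: ok
  1: ok
  3: ok
  4: ok
  5: ok
  6: ok
  7: ok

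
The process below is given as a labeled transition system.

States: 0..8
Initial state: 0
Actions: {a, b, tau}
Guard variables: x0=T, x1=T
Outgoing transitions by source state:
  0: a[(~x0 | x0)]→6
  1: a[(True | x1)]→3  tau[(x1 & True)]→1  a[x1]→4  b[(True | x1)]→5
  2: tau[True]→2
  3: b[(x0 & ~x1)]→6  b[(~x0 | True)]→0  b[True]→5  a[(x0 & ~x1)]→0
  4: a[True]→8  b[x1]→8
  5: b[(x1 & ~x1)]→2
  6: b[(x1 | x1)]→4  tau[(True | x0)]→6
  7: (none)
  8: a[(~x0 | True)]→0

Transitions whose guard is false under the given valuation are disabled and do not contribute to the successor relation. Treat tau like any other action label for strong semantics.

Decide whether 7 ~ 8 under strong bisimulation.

Answer: NOT BISIMILAR

Working:
Bisimulation quotient by refinement:
  P[0] = {{0,1,2,3,4,5,6,7,8}}
  P[1] = {{0,8},{1},{2},{3},{4},{5,7},{6}}
  P[2] = {{0},{1},{2},{3},{4},{5,7},{6},{8}}
8 equivalence class(es) (converged in 3)
[7]={5,7}  [8]={8}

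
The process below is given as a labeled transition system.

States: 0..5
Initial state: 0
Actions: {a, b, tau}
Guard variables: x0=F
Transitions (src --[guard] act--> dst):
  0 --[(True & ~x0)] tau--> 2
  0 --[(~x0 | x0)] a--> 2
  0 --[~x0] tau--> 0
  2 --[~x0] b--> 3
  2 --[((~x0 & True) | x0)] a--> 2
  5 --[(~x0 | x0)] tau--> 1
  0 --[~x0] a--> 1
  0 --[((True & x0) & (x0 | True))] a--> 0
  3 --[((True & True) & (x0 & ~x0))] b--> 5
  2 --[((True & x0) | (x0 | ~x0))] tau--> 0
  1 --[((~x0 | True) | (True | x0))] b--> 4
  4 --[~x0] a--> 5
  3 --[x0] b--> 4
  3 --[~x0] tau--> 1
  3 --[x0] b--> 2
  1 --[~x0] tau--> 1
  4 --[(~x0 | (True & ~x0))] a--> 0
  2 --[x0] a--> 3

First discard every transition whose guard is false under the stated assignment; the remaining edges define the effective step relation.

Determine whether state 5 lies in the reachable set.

Answer: REACHABLE

Working:
13 transition(s) survive guard evaluation.
depth 0: {0}
depth 1: {1,2}  now seen {0,1,2}
depth 2: {3,4}  now seen {0,1,2,3,4}
depth 3: {5}  now seen {0,1,2,3,4,5}
Reach set: {0,1,2,3,4,5}
Path to 5: a·b·a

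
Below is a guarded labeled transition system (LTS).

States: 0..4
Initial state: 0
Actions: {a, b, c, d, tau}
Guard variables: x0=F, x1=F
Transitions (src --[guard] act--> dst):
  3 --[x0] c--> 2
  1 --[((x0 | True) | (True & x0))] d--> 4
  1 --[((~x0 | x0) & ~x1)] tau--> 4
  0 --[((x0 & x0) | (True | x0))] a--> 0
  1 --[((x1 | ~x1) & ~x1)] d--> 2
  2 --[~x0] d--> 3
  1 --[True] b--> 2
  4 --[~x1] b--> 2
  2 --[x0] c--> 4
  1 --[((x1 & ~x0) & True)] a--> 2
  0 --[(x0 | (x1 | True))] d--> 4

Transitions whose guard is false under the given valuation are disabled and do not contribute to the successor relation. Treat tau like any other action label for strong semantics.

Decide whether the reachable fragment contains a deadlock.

R = {0,2,3,4}
  0: a→0  d→4  [2 out]
  2: d→3  [1 out]
  3: ∅  [deadlock]
  4: b→2  [1 out]
Path to 3: d·b·d

Answer: DEADLOCK at state 3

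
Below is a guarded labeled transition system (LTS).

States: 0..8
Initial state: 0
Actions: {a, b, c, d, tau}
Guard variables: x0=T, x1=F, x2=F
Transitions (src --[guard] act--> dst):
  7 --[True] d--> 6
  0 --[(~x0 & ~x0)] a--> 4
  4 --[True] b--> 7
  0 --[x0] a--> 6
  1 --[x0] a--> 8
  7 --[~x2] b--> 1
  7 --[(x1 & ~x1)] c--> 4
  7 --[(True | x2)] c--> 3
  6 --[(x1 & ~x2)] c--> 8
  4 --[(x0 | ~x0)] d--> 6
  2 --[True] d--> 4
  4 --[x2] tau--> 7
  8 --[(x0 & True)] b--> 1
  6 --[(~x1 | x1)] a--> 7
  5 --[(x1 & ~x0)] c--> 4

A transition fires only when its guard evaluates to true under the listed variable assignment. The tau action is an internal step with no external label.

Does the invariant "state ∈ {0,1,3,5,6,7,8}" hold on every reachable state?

Answer: INVARIANT HOLDS

Trace:
Inv-set: {0,1,3,5,6,7,8}
R = {0,1,3,6,7,8}
  0: ok
  1: ok
  3: ok
  6: ok
  7: ok
  8: ok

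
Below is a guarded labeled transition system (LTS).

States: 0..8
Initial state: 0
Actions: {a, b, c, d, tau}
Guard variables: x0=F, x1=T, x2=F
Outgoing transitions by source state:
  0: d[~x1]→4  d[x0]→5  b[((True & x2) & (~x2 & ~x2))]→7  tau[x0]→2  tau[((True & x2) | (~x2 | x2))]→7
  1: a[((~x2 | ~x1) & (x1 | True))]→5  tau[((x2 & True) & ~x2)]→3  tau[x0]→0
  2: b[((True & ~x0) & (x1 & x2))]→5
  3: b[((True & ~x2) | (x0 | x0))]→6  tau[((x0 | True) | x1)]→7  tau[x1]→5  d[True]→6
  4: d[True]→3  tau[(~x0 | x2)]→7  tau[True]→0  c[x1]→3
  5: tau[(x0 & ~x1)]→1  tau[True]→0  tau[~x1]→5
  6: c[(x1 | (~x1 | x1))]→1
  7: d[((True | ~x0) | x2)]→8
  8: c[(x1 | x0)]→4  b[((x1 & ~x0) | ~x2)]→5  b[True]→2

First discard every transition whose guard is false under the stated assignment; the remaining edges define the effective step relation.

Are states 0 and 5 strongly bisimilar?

Refine partition for ~:
  π0 = {{0,1,2,3,4,5,6,7,8}}
  π1 = {{0,5},{1},{2},{3},{4},{6},{7},{8}}
  π2 = {{0},{1},{2},{3},{4},{5},{6},{7},{8}}
Fixed point at round 3; 9 class(es).
0∈{0}, 5∈{5}

Answer: NOT BISIMILAR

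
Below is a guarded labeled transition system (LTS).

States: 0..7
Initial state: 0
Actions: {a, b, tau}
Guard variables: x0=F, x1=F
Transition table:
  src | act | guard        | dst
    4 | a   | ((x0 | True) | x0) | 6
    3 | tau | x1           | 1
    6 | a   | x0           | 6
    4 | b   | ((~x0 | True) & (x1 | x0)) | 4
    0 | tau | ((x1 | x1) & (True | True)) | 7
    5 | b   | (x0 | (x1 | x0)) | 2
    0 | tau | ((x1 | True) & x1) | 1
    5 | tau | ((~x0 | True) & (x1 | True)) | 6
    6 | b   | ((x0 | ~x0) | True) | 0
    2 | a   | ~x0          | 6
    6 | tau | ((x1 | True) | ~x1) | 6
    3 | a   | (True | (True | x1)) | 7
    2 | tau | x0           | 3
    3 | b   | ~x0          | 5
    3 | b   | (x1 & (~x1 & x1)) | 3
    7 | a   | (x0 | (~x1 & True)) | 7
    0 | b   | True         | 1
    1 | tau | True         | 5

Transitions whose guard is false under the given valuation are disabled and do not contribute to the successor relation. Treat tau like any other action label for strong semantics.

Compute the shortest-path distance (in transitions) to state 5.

Answer: 2

Working:
Layered search for 5:
  Layer 0: {0}
  Layer 1: {1}
  Layer 2: {5}
first hit 5 at d=2 via b·tau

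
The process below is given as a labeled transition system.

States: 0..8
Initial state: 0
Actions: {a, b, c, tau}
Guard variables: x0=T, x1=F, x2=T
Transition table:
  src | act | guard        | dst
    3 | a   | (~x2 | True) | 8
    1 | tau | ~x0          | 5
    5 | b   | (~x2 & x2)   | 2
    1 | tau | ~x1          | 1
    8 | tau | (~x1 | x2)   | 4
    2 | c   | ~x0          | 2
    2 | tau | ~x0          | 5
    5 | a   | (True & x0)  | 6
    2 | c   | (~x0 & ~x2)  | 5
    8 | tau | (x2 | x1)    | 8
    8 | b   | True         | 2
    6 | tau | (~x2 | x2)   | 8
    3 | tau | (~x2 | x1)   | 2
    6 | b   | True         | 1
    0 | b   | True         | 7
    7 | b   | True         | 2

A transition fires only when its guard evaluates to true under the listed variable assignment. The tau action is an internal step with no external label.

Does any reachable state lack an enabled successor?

Reach set: {0,2,7}
  0: b→7  [deg 1]
  2: ∅  [no exit]
  7: b→2  [deg 1]
trace reaching 2: b·b

Answer: DEADLOCK at state 2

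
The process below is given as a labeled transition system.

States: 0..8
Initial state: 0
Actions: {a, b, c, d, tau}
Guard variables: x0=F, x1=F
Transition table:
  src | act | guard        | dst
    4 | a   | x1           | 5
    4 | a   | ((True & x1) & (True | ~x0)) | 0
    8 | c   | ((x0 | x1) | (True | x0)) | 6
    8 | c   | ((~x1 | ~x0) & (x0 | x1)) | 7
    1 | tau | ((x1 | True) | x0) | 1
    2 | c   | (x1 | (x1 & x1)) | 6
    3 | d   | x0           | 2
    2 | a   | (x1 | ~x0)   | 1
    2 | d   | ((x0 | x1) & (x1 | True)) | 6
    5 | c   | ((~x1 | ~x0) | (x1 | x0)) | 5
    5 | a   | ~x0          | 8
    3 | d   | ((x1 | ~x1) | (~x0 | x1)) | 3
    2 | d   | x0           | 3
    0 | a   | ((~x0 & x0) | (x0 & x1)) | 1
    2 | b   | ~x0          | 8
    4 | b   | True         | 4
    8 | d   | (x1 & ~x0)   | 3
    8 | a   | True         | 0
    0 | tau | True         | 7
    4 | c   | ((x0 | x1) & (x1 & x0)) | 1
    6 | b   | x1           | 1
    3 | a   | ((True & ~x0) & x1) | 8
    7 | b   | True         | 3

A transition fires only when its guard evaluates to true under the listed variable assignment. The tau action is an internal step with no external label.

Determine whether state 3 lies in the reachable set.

Answer: REACHABLE

Trace:
11 transition(s) survive guard evaluation.
Layer 0: {0}
Layer 1: {7}  cumulative {0,7}
Layer 2: {3}  cumulative {0,3,7}
Reach set: {0,3,7}
trace reaching 3: tau·b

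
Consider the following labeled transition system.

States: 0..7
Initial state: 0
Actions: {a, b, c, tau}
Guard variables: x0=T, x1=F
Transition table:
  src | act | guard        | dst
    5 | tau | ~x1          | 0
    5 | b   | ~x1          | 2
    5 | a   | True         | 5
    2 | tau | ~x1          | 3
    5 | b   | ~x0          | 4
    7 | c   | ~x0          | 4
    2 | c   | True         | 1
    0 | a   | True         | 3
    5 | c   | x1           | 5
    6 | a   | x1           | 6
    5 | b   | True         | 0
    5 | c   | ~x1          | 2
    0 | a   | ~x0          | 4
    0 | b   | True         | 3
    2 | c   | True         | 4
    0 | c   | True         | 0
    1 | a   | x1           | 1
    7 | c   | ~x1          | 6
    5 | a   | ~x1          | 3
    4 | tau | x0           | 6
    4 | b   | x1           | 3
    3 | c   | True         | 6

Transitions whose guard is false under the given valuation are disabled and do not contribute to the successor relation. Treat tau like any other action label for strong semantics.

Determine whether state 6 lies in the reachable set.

After dropping false guards: 15 live edges.
Layer 0: {0}
Layer 1: {3}  now seen {0,3}
Layer 2: {6}  now seen {0,3,6}
R = {0,3,6}
Path to 6: a·c

Answer: REACHABLE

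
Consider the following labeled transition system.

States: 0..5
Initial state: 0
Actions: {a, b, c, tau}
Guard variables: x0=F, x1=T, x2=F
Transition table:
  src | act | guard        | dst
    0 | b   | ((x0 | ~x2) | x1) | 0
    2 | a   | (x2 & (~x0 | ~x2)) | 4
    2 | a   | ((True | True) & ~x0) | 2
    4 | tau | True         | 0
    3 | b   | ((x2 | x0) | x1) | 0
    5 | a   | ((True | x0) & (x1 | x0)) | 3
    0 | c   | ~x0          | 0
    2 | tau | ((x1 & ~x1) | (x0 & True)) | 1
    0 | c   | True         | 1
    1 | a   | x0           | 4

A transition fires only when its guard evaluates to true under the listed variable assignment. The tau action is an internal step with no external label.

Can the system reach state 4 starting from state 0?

Answer: UNREACHABLE

Working:
7 transition(s) survive guard evaluation.
L0 = {0}
L1 = {1}  cumulative {0,1}
Reachable = {0,1}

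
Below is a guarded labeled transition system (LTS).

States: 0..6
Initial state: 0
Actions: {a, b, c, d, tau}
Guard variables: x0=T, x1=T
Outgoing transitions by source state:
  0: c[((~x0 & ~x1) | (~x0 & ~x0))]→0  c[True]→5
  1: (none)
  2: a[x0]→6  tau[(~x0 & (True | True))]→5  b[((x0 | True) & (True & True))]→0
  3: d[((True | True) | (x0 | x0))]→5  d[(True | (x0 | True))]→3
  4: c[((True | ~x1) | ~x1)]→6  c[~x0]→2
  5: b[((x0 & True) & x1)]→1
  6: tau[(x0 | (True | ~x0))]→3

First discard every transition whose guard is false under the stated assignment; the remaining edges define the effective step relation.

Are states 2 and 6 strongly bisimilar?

Answer: NOT BISIMILAR

Trace:
Compute ~ classes (split until stable):
  π0 = {{0,1,2,3,4,5,6}}
  π1 = {{0,4},{1},{2},{3},{5},{6}}
  π2 = {{0},{1},{2},{3},{4},{5},{6}}
7 equivalence class(es) (converged in 3)
2∈{2}, 6∈{6}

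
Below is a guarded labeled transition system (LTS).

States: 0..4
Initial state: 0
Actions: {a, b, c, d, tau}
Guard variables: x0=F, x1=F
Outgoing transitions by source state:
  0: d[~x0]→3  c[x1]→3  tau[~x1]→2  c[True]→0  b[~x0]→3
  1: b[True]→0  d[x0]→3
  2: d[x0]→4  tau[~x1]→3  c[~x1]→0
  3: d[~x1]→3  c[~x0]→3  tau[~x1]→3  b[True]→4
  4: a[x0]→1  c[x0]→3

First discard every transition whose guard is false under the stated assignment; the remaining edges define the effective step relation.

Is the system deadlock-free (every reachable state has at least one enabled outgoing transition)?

R = {0,2,3,4}
  0: b→3  c→0  d→3  tau→2  [deg 4]
  2: c→0  tau→3  [deg 2]
  3: b→4  c→3  d→3  tau→3  [deg 4]
  4: ∅  [STUCK]
witness 4: d·b

Answer: DEADLOCK at state 4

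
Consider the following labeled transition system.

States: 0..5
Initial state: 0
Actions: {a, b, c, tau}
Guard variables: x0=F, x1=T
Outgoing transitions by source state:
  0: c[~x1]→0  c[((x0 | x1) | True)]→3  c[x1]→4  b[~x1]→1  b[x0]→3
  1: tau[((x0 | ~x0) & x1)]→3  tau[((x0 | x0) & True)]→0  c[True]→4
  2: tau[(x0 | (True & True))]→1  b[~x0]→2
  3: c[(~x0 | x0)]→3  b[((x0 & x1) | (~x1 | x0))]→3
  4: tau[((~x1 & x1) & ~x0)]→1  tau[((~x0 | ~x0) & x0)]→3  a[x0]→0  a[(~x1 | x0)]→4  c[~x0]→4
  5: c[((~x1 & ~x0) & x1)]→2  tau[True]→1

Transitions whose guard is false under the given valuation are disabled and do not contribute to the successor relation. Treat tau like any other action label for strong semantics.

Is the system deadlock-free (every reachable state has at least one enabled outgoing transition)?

R = {0,3,4}
  0: c→3  c→4  [2 out]
  3: c→3  [1 out]
  4: c→4  [1 out]

Answer: DEADLOCK-FREE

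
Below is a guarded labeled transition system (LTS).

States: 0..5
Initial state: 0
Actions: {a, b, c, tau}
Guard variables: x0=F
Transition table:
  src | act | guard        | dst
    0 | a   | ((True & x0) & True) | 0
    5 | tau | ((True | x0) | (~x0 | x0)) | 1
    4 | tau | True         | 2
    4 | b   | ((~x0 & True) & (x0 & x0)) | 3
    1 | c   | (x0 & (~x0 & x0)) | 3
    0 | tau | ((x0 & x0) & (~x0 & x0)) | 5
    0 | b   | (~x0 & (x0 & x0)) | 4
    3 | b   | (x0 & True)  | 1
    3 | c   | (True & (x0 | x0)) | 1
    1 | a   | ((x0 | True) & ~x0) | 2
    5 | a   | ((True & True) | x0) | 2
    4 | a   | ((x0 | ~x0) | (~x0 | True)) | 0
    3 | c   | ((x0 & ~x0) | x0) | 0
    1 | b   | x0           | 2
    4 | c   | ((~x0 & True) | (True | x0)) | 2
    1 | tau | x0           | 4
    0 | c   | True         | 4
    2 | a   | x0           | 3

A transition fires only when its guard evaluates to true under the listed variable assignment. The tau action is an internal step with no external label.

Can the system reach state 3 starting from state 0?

Answer: UNREACHABLE

Trace:
After dropping false guards: 7 live edges.
depth 0: {0}
depth 1: {4}  total {0,4}
depth 2: {2}  total {0,2,4}
Reachable = {0,2,4}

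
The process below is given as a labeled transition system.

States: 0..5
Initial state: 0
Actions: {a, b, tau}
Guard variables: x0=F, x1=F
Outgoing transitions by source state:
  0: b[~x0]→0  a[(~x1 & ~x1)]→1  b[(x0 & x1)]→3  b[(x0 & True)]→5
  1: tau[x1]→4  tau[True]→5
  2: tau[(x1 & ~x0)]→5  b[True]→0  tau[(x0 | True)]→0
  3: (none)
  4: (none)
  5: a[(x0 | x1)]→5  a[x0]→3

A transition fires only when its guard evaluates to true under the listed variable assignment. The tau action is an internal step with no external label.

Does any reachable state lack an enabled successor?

Answer: DEADLOCK at state 5

Analysis:
R = {0,1,5}
  0: a→1  b→0  [2 out]
  1: tau→5  [1 out]
  5: ∅  [deadlock]
trace reaching 5: a·tau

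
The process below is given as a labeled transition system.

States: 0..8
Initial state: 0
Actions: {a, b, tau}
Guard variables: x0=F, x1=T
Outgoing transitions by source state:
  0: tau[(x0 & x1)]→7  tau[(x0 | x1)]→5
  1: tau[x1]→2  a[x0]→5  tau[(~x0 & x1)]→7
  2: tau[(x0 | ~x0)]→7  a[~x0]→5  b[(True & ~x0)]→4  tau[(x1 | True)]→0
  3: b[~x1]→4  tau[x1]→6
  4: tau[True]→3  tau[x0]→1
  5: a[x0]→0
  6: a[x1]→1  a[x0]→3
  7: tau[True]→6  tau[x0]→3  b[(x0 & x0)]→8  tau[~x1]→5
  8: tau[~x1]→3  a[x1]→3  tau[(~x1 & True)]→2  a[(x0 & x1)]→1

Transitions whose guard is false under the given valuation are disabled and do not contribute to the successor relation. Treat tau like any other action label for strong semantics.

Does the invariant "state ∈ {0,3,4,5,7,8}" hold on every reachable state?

Answer: INVARIANT HOLDS

Trace:
Allowed set {0,3,4,5,7,8}
Reachable = {0,5}
  0: safe
  5: safe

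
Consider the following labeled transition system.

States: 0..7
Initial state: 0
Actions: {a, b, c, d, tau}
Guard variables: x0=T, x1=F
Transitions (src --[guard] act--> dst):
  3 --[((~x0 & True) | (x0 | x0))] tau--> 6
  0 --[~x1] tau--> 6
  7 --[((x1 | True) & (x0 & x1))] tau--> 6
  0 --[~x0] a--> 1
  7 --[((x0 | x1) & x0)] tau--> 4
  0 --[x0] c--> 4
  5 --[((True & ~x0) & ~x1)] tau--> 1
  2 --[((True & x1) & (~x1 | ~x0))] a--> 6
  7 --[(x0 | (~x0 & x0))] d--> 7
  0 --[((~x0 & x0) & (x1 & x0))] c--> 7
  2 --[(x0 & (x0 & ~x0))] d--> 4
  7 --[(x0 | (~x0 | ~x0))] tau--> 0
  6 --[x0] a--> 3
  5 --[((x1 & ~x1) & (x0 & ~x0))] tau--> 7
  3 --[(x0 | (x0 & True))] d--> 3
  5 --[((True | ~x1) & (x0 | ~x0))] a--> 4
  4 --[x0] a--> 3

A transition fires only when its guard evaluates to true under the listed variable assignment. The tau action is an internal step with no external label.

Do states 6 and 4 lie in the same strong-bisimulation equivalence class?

Compute ~ classes (split until stable):
  π0 = {{0,1,2,3,4,5,6,7}}
  π1 = {{0},{1,2},{3,7},{4,5,6}}
  π2 = {{0},{1,2},{3},{4,6},{5},{7}}
stable after 3 split(s): 6 block(s)
[6]={4,6}  [4]={4,6}

Answer: BISIMILAR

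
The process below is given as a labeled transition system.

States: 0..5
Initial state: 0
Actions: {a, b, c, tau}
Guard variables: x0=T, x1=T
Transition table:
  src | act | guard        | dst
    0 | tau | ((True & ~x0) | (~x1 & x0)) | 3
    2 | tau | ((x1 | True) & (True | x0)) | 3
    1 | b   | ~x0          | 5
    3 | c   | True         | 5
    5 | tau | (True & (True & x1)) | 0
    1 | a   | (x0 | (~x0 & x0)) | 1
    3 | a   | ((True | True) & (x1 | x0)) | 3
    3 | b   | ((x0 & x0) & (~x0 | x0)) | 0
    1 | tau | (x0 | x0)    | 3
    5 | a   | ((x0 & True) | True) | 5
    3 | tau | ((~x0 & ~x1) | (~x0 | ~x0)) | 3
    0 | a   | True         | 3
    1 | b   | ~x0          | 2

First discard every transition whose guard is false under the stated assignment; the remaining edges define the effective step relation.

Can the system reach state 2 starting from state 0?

9 transition(s) survive guard evaluation.
Layer 0: {0}
Layer 1: {3}  cumulative {0,3}
Layer 2: {5}  cumulative {0,3,5}
Reach set: {0,3,5}

Answer: UNREACHABLE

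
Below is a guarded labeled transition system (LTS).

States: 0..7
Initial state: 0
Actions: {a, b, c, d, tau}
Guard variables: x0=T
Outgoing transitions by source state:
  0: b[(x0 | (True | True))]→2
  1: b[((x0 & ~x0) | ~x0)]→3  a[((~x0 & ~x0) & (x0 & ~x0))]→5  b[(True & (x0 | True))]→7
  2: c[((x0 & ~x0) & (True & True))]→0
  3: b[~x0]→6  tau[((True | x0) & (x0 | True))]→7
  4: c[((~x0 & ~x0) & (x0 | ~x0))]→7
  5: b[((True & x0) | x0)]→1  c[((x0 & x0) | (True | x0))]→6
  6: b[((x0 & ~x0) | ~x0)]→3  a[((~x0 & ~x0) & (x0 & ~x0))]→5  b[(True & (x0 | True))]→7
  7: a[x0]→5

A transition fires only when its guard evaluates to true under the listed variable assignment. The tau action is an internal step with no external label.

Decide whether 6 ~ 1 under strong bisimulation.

Compute ~ classes (split until stable):
  round 0: {{0,1,2,3,4,5,6,7}}
  round 1: {{0,1,6},{2,4},{3},{5},{7}}
  round 2: {{0},{1,6},{2,4},{3},{5},{7}}
Fixed point at round 3; 6 class(es).
[6]={1,6}  [1]={1,6}

Answer: BISIMILAR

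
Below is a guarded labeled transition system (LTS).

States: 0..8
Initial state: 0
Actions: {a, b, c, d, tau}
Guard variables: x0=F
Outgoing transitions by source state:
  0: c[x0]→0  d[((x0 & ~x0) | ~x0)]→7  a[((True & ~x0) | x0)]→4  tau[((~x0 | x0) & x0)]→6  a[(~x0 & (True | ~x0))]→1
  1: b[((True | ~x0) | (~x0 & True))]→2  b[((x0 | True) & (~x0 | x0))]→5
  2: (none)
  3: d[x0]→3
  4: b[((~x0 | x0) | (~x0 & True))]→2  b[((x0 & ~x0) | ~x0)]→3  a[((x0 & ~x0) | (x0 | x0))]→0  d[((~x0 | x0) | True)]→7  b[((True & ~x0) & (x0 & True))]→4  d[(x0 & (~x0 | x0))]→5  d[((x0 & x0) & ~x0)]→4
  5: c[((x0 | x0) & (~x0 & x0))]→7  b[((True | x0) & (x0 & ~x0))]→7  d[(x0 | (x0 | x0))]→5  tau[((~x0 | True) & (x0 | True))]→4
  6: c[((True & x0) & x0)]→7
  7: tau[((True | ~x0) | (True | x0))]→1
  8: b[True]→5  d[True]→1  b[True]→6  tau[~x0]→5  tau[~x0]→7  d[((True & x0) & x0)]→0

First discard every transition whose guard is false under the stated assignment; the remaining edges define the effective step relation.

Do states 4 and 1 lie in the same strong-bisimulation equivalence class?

Bisimulation quotient by refinement:
  P[0] = {{0,1,2,3,4,5,6,7,8}}
  P[1] = {{0},{1},{2,3,6},{4},{5,7},{8}}
  P[2] = {{0},{1},{2,3,6},{4},{5},{7},{8}}
Fixed point at round 3; 7 class(es).
4∈{4}, 1∈{1}

Answer: NOT BISIMILAR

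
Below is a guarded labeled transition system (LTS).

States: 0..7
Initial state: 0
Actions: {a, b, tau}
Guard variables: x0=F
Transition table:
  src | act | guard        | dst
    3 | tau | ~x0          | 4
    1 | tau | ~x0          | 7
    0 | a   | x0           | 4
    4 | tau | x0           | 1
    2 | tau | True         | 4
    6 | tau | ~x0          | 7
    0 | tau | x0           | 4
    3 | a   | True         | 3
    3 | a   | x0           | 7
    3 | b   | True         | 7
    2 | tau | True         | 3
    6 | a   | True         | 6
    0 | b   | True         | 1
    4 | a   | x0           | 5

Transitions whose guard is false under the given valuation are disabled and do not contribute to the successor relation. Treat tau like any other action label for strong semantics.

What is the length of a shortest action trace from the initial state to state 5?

Answer: UNREACHABLE

Working:
Breadth-first toward 5:
  L0 = {0}
  L1 = {1}
  L2 = {7}
5 never appears.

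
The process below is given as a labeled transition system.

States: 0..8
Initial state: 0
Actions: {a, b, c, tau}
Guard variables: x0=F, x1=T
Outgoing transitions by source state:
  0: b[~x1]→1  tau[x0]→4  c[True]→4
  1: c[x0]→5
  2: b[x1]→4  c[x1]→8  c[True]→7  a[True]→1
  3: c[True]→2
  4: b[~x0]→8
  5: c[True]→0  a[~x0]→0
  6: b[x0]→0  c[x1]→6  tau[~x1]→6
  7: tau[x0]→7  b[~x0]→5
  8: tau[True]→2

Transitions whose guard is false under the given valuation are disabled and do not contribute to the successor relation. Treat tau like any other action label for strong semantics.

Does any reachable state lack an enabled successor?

Answer: DEADLOCK at state 1

Trace:
Reach set: {0,1,2,4,5,7,8}
  0: c→4  [1 out]
  1: ∅  [deadlock]
  2: a→1  b→4  c→7  c→8  [4 out]
  4: b→8  [1 out]
  5: a→0  c→0  [2 out]
  7: b→5  [1 out]
  8: tau→2  [1 out]
trace reaching 1: c·b·tau·a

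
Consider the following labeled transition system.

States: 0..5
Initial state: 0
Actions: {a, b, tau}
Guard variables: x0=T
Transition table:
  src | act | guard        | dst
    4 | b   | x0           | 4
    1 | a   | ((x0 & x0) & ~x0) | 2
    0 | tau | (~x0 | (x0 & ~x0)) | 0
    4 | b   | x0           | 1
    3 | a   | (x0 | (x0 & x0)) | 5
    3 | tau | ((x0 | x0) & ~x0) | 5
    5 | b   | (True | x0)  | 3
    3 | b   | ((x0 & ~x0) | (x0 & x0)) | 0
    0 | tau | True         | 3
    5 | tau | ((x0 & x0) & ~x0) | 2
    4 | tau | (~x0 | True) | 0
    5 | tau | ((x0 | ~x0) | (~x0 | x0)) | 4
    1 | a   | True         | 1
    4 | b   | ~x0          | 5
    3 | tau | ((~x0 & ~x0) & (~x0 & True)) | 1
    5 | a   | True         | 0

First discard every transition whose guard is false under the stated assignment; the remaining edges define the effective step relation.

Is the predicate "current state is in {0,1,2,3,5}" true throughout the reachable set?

Answer: INVARIANT VIOLATED at state 4

Working:
Safe = {0,1,2,3,5}
Reachable = {0,1,3,4,5}
  0: ✓
  1: ✓
  3: ✓
  4: ✗ unsafe
  5: ✓
counterexample path to 4: tau·a·tau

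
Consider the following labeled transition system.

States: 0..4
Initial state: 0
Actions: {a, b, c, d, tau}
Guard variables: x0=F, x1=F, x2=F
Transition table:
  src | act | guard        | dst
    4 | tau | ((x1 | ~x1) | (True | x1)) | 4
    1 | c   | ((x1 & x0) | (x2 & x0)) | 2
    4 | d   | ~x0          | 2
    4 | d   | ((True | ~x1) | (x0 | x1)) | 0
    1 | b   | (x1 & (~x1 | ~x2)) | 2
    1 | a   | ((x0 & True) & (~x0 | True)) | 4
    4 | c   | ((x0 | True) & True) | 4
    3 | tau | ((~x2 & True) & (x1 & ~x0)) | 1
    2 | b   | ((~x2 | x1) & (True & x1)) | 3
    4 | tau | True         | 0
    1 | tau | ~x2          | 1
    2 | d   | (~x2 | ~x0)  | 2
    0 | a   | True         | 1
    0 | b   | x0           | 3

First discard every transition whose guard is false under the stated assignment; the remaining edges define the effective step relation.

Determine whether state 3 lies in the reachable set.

Guard filter leaves 8 enabled edge(s).
L0 = {0}
L1 = {1}  cumulative {0,1}
R = {0,1}

Answer: UNREACHABLE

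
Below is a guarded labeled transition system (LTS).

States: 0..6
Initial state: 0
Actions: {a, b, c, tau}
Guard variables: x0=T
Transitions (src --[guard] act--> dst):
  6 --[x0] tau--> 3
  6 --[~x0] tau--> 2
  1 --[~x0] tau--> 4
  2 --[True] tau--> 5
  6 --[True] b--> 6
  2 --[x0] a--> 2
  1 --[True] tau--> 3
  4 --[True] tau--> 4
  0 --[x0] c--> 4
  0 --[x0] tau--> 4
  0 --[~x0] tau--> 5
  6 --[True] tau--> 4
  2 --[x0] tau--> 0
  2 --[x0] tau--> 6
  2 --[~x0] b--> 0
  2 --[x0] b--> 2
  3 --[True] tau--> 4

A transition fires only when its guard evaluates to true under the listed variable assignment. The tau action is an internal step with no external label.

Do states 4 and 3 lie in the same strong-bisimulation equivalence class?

Compute ~ classes (split until stable):
  P[0] = {{0,1,2,3,4,5,6}}
  P[1] = {{0},{1,3,4},{2},{5},{6}}
5 equivalence class(es) (converged in 2)
4∈{1,3,4}, 3∈{1,3,4}

Answer: BISIMILAR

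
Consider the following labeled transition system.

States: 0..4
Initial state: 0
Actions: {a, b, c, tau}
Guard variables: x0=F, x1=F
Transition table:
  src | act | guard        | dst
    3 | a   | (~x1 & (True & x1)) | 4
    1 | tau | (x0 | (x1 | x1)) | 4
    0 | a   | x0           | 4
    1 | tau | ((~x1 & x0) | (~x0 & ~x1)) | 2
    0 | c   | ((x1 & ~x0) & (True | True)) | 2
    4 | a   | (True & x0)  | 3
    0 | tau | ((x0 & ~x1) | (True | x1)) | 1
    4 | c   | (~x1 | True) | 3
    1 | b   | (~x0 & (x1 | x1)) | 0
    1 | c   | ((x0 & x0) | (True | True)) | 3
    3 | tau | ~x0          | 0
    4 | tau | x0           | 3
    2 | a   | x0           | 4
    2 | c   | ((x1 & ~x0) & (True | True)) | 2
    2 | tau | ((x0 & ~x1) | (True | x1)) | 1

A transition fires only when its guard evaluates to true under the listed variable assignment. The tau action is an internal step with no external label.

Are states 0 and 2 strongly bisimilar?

Refine partition for ~:
  P[0] = {{0,1,2,3,4}}
  P[1] = {{0,2,3},{1},{4}}
  P[2] = {{0,2},{1},{3},{4}}
4 equivalence class(es) (converged in 3)
0∈{0,2}, 2∈{0,2}

Answer: BISIMILAR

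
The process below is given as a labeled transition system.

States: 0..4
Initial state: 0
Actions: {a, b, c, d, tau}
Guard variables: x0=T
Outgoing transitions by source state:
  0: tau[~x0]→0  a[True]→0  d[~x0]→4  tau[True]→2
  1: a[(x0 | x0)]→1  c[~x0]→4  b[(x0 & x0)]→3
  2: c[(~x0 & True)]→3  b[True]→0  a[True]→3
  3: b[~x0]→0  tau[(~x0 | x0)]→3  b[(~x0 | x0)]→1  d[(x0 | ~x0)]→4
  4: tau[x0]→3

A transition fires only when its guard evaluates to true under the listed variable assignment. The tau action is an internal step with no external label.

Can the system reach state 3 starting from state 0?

After dropping false guards: 10 live edges.
L0 = {0}
L1 = {2}  now seen {0,2}
L2 = {3}  now seen {0,2,3}
L3 = {1,4}  now seen {0,1,2,3,4}
R = {0,1,2,3,4}
trace reaching 3: tau·a

Answer: REACHABLE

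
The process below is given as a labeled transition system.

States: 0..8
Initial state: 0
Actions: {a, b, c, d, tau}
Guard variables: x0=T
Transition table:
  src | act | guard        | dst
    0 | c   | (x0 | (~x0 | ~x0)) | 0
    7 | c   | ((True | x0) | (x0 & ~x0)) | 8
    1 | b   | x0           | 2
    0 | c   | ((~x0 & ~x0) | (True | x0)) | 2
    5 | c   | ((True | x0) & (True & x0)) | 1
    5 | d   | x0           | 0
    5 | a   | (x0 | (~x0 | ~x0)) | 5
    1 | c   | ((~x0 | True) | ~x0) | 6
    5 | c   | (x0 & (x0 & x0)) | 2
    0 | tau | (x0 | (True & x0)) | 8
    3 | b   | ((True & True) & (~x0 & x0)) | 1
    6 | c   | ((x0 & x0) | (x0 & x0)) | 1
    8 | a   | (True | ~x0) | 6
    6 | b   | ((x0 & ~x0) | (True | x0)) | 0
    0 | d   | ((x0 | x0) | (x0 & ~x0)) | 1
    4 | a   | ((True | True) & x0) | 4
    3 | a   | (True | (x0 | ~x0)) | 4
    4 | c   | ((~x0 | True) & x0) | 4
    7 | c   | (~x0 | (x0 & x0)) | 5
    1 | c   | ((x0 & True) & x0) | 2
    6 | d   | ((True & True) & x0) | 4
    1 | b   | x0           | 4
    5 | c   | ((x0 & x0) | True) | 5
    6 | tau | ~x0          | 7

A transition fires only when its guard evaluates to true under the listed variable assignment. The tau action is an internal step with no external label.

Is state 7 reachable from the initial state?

Answer: UNREACHABLE

Analysis:
22 transition(s) survive guard evaluation.
depth 0: {0}
depth 1: {1,2,8}  now seen {0,1,2,8}
depth 2: {4,6}  now seen {0,1,2,4,6,8}
R = {0,1,2,4,6,8}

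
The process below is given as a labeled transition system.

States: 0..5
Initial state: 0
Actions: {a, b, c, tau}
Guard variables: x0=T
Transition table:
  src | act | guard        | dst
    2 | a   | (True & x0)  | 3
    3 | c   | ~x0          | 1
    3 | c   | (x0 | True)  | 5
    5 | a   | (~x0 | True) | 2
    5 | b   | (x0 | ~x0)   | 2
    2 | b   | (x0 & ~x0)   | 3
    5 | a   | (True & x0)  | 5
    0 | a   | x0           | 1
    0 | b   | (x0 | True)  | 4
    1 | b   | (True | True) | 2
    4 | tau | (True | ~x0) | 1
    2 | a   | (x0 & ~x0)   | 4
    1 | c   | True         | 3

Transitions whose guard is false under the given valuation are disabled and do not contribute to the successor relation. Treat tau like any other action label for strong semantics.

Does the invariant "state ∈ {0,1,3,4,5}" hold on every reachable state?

Inv-set: {0,1,3,4,5}
R = {0,1,2,3,4,5}
  0: ✓
  1: ✓
  2: ✗ unsafe
  3: ✓
  4: ✓
  5: ✓
witness against invariant: a·b → 2

Answer: INVARIANT VIOLATED at state 2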